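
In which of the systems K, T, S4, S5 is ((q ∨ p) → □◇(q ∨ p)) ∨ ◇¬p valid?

K-tableau for the negation ¬(((q ∨ p) → □◇(q ∨ p)) ∨ ◇¬p):
1. ¬(((q ∨ p) → □◇(q ∨ p)) ∨ ◇¬p), w0
2. ¬((q ∨ p) → □◇(q ∨ p)), w0   [¬∨-rule on 1]
3. ¬◇¬p, w0   [¬∨-rule on 1]
4. q ∨ p, w0   [¬→-rule on 2]
5. ¬□◇(q ∨ p), w0   [¬→-rule on 2]
6. p, w0   [∨-rule on 4 (branches; this branch)]
7. ¬◇(q ∨ p), w1   [¬□-rule on 5: fresh world w1, w0Rw1]
8. p, w1   [¬◇-rule on 3 via w0Rw1]
Accessibility: w0Rw1
Complete open branch: countermodel on a K-frame, so not valid in K.
T-tableau for the negation ¬(((q ∨ p) → □◇(q ∨ p)) ∨ ◇¬p):
1. ¬(((q ∨ p) → □◇(q ∨ p)) ∨ ◇¬p), w0
2. ¬((q ∨ p) → □◇(q ∨ p)), w0   [¬∨-rule on 1]
3. ¬◇¬p, w0   [¬∨-rule on 1]
4. q ∨ p, w0   [¬→-rule on 2]
5. ¬□◇(q ∨ p), w0   [¬→-rule on 2]
6. p, w0   [¬◇-rule on 3 via w0Rw0]
7. ¬◇(q ∨ p), w1   [¬□-rule on 5: fresh world w1, w0Rw1]
8. p, w1   [¬◇-rule on 3 via w0Rw1]
9. ¬(q ∨ p), w1   [¬◇-rule on 7 via w1Rw1]
10. ¬q, w1   [¬∨-rule on 9]
11. ¬p, w1   [¬∨-rule on 9]
Accessibility: w0Rw0, w0Rw1, w1Rw1
Branch closes: p and ¬p both at w1.
Every branch closes (one shown): valid in T, hence also in S4, S5 (every theorem of T is a theorem of S4 and S5).

T, S4, S5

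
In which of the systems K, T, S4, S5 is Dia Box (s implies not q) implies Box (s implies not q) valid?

S5-tableau for the negation not (Dia Box (s implies not q) implies Box (s implies not q)):
1. not (Dia Box (s implies not q) implies Box (s implies not q)), w0
2. Dia Box (s implies not q), w0   [neg-implies-rule on 1]
3. not Box (s implies not q), w0   [neg-implies-rule on 1]
4. Box (s implies not q), w1   [Dia-rule on 2: fresh world w1, w0Rw1]
5. s implies not q, w0   [Box-rule on 4 via w1Rw0]
6. s implies not q, w1   [Box-rule on 4 via w1Rw1]
7. not q, w0   [implies-rule on 5 (branches; this branch)]
8. not q, w1   [implies-rule on 6 (branches; this branch)]
9. not (s implies not q), w2   [neg-Box-rule on 3: fresh world w2, w0Rw2]
10. s, w2   [neg-implies-rule on 9]
11. q, w2   [neg-implies-rule on 9]
12. s implies not q, w2   [Box-rule on 4 via w1Rw2]
13. not q, w2   [implies-rule on 12 (branches; this branch)]
Accessibility: w0Rw0, w0Rw1, w0Rw2, w1Rw0, w1Rw1, w1Rw2, w2Rw0, w2Rw1, w2Rw2
Branch closes: q and not q both at w2.
Every branch closes (one shown): valid in S5.
S4-tableau for the negation not (Dia Box (s implies not q) implies Box (s implies not q)):
1. not (Dia Box (s implies not q) implies Box (s implies not q)), w0
2. Dia Box (s implies not q), w0   [neg-implies-rule on 1]
3. not Box (s implies not q), w0   [neg-implies-rule on 1]
4. Box (s implies not q), w1   [Dia-rule on 2: fresh world w1, w0Rw1]
5. s implies not q, w1   [Box-rule on 4 via w1Rw1]
6. not q, w1   [implies-rule on 5 (branches; this branch)]
7. not (s implies not q), w2   [neg-Box-rule on 3: fresh world w2, w0Rw2]
8. s, w2   [neg-implies-rule on 7]
9. q, w2   [neg-implies-rule on 7]
Accessibility: w0Rw0, w0Rw1, w0Rw2, w1Rw1, w2Rw2
Complete open branch: countermodel on an S4-frame, so not valid in S4, nor in K, T (the same frame is also a K-frame and a T-frame).

S5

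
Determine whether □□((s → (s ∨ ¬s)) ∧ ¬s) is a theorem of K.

Tableau for the negation ¬□□((s → (s ∨ ¬s)) ∧ ¬s):
1. ¬□□((s → (s ∨ ¬s)) ∧ ¬s), u
2. ¬□((s → (s ∨ ¬s)) ∧ ¬s), v
3. ¬((s → (s ∨ ¬s)) ∧ ¬s), w
4. s, w
Accessibility: uRv, vRw
The negation has an open branch (countermodel exists).

Invalid (countermodel exists)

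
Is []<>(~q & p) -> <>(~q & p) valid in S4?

Tableau for the negation ~([]<>(~q & p) -> <>(~q & p)):
1. ~([]<>(~q & p) -> <>(~q & p)), u
2. []<>(~q & p), u
3. ~<>(~q & p), u
4. <>(~q & p), u
5. ~(~q & p), u
6. ~p, u
7. ~q & p, v
8. ~q, v
9. p, v
10. <>(~q & p), v
11. ~(~q & p), v
12. ~p, v
Accessibility: uRu, uRv, vRv
Branch closes: p and ~p both at v.
All branches of the negation close; one closing branch shown above.

Valid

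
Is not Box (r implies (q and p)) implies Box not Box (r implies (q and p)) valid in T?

Tableau for the negation not (not Box (r implies (q and p)) implies Box not Box (r implies (q and p))):
1. not (not Box (r implies (q and p)) implies Box not Box (r implies (q and p))), u
2. not Box (r implies (q and p)), u
3. not Box not Box (r implies (q and p)), u
4. not (r implies (q and p)), v
5. r, v
6. not (q and p), v
7. not p, v
8. Box (r implies (q and p)), w
9. r implies (q and p), w
10. q and p, w
11. q, w
12. p, w
Accessibility: uRu, uRv, uRw, vRv, wRw
The negation has an open branch (countermodel exists).

Invalid (countermodel exists)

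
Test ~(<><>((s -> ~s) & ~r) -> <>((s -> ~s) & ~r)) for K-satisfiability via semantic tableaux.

1. ~(<><>((s -> ~s) & ~r) -> <>((s -> ~s) & ~r)), u
2. <><>((s -> ~s) & ~r), u
3. ~<>((s -> ~s) & ~r), u
4. <>((s -> ~s) & ~r), v
5. ~((s -> ~s) & ~r), v
6. r, v
7. (s -> ~s) & ~r, w
8. s -> ~s, w
9. ~r, w
10. ~s, w
Accessibility: uRv, vRw

Yes, satisfiable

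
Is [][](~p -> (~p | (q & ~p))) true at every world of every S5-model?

Yes, valid

Tableau for the negation ~[][](~p -> (~p | (q & ~p))):
1. ~[][](~p -> (~p | (q & ~p))), u
2. ~[](~p -> (~p | (q & ~p))), v
3. ~(~p -> (~p | (q & ~p))), w
4. ~p, w
5. ~(~p | (q & ~p)), w
6. p, w
7. ~(q & ~p), w
Accessibility: uRu, uRv, uRw, vRu, vRv, vRw, wRu, wRv, wRw
Branch closes: p and ~p both at w.
Every branch of the negation's tableau closes; the branch above is one of them.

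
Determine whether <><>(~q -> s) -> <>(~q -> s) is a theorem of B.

Tableau for the negation ~(<><>(~q -> s) -> <>(~q -> s)):
1. ~(<><>(~q -> s) -> <>(~q -> s)), 0
2. <><>(~q -> s), 0
3. ~<>(~q -> s), 0
4. ~(~q -> s), 0
5. ~q, 0
6. ~s, 0
7. <>(~q -> s), 1
8. ~(~q -> s), 1
9. ~q, 1
10. ~s, 1
11. ~q -> s, 2
12. s, 2
Accessibility: 0R0, 0R1, 1R0, 1R1, 1R2, 2R1, 2R2
The negation has an open branch (countermodel exists).

Invalid (countermodel exists)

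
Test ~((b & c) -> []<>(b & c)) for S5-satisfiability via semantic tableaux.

No, unsatisfiable

1. ~((b & c) -> []<>(b & c)), w0
2. b & c, w0
3. ~[]<>(b & c), w0
4. b, w0
5. c, w0
6. ~<>(b & c), w1
7. ~(b & c), w0
8. ~(b & c), w1
9. ~c, w0
Accessibility: w0Rw0, w0Rw1, w1Rw0, w1Rw1
Branch closes: c and ~c both at w0.
Every branch closes; the branch above is one of them.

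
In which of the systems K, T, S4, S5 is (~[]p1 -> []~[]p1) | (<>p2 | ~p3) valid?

S4-tableau for the negation ~((~[]p1 -> []~[]p1) | (<>p2 | ~p3)):
1. ~((~[]p1 -> []~[]p1) | (<>p2 | ~p3)), 0
2. ~(~[]p1 -> []~[]p1), 0   [~|-rule on 1]
3. ~(<>p2 | ~p3), 0   [~|-rule on 1]
4. ~[]p1, 0   [~->-rule on 2]
5. ~[]~[]p1, 0   [~->-rule on 2]
6. ~<>p2, 0   [~|-rule on 3]
7. p3, 0   [~|-rule on 3]
8. ~p2, 0   [~<>-rule on 6 via 0R0]
9. ~p1, 1   [~[]-rule on 4: fresh world 1, 0R1]
10. ~p2, 1   [~<>-rule on 6 via 0R1]
11. []p1, 2   [~[]-rule on 5: fresh world 2, 0R2]
12. ~p2, 2   [~<>-rule on 6 via 0R2]
13. p1, 2   [[]-rule on 11 via 2R2]
Accessibility: 0R0, 0R1, 0R2, 1R1, 2R2
Complete open branch: countermodel on an S4-frame, so not valid in S4, nor in K, T (the same frame is also a K-frame and a T-frame).
S5-tableau for the negation ~((~[]p1 -> []~[]p1) | (<>p2 | ~p3)):
1. ~((~[]p1 -> []~[]p1) | (<>p2 | ~p3)), 0
2. ~(~[]p1 -> []~[]p1), 0   [~|-rule on 1]
3. ~(<>p2 | ~p3), 0   [~|-rule on 1]
4. ~[]p1, 0   [~->-rule on 2]
5. ~[]~[]p1, 0   [~->-rule on 2]
6. ~<>p2, 0   [~|-rule on 3]
7. p3, 0   [~|-rule on 3]
8. ~p2, 0   [~<>-rule on 6 via 0R0]
9. ~p1, 1   [~[]-rule on 4: fresh world 1, 0R1]
10. ~p2, 1   [~<>-rule on 6 via 0R1]
11. []p1, 2   [~[]-rule on 5: fresh world 2, 0R2]
12. ~p2, 2   [~<>-rule on 6 via 0R2]
13. p1, 0   [[]-rule on 11 via 2R0]
14. p1, 1   [[]-rule on 11 via 2R1]
Accessibility: 0R0, 0R1, 0R2, 1R0, 1R1, 1R2, 2R0, 2R1, 2R2
Branch closes: p1 and ~p1 both at 1.
Every branch closes (one shown): valid in S5.

S5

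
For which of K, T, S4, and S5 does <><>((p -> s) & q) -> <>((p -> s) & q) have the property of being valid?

T-tableau for the negation ~(<><>((p -> s) & q) -> <>((p -> s) & q)):
1. ~(<><>((p -> s) & q) -> <>((p -> s) & q)), 0
2. <><>((p -> s) & q), 0
3. ~<>((p -> s) & q), 0
4. ~((p -> s) & q), 0
5. ~q, 0
6. <>((p -> s) & q), 1
7. ~((p -> s) & q), 1
8. ~q, 1
9. (p -> s) & q, 2
10. p -> s, 2
11. q, 2
12. s, 2
Accessibility: 0R0, 0R1, 1R1, 1R2, 2R2
Complete open branch: countermodel on a T-frame, so not valid in T, nor in K (the same frame is also a K-frame).
S4-tableau for the negation ~(<><>((p -> s) & q) -> <>((p -> s) & q)):
1. ~(<><>((p -> s) & q) -> <>((p -> s) & q)), 0
2. <><>((p -> s) & q), 0
3. ~<>((p -> s) & q), 0
4. ~((p -> s) & q), 0
5. ~(p -> s), 0
6. p, 0
7. ~s, 0
8. <>((p -> s) & q), 1
9. ~((p -> s) & q), 1
10. ~(p -> s), 1
11. p, 1
12. ~s, 1
13. (p -> s) & q, 2
14. p -> s, 2
15. q, 2
16. ~((p -> s) & q), 2
17. s, 2
18. ~(p -> s), 2
19. p, 2
20. ~s, 2
Accessibility: 0R0, 0R1, 0R2, 1R1, 1R2, 2R2
Branch closes: s and ~s both at 2.
Every branch closes (one shown): valid in S4, hence also in S5 (every theorem of S4 is a theorem of S5).

S4, S5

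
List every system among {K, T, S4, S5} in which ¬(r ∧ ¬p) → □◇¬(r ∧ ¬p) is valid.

S5-tableau for the negation ¬(¬(r ∧ ¬p) → □◇¬(r ∧ ¬p)):
1. ¬(¬(r ∧ ¬p) → □◇¬(r ∧ ¬p)), w0
2. ¬(r ∧ ¬p), w0
3. ¬□◇¬(r ∧ ¬p), w0
4. p, w0
5. ¬◇¬(r ∧ ¬p), w1
6. r ∧ ¬p, w0
7. r, w0
8. ¬p, w0
Accessibility: w0Rw0, w0Rw1, w1Rw0, w1Rw1
Branch closes: p and ¬p both at w0.
Every branch closes (one shown): valid in S5.
S4-tableau for the negation ¬(¬(r ∧ ¬p) → □◇¬(r ∧ ¬p)):
1. ¬(¬(r ∧ ¬p) → □◇¬(r ∧ ¬p)), w0
2. ¬(r ∧ ¬p), w0
3. ¬□◇¬(r ∧ ¬p), w0
4. p, w0
5. ¬◇¬(r ∧ ¬p), w1
6. r ∧ ¬p, w1
7. r, w1
8. ¬p, w1
Accessibility: w0Rw0, w0Rw1, w1Rw1
Complete open branch: countermodel on an S4-frame, so not valid in S4, nor in K, T (the same frame is also a K-frame and a T-frame).

S5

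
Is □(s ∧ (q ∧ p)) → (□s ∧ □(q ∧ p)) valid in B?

Tableau for the negation ¬(□(s ∧ (q ∧ p)) → (□s ∧ □(q ∧ p))):
1. ¬(□(s ∧ (q ∧ p)) → (□s ∧ □(q ∧ p))), 0
2. □(s ∧ (q ∧ p)), 0
3. ¬(□s ∧ □(q ∧ p)), 0
4. s ∧ (q ∧ p), 0
5. s, 0
6. q ∧ p, 0
7. q, 0
8. p, 0
9. ¬□(q ∧ p), 0
10. ¬(q ∧ p), 1
11. s ∧ (q ∧ p), 1
12. s, 1
13. q ∧ p, 1
14. q, 1
15. p, 1
16. ¬p, 1
Accessibility: 0R0, 0R1, 1R0, 1R1
Branch closes: p and ¬p both at 1.
All branches of the negation close; one closing branch shown above.

Valid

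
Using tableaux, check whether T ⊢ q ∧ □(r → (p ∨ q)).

Tableau for the negation ¬(q ∧ □(r → (p ∨ q))):
1. ¬(q ∧ □(r → (p ∨ q))), 0
2. ¬□(r → (p ∨ q)), 0   [¬∧-rule on 1 (branches; this branch)]
3. ¬(r → (p ∨ q)), 1   [¬□-rule on 2: fresh world 1, 0R1]
4. r, 1   [¬→-rule on 3]
5. ¬(p ∨ q), 1   [¬→-rule on 3]
6. ¬p, 1   [¬∨-rule on 5]
7. ¬q, 1   [¬∨-rule on 5]
Accessibility: 0R0, 0R1, 1R1
The negation has an open branch (countermodel exists).

Not valid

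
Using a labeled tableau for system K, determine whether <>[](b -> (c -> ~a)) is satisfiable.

Satisfiable

1. <>[](b -> (c -> ~a)), 0
2. [](b -> (c -> ~a)), 1
Accessibility: 0R1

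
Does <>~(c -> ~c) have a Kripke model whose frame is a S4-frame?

Yes, satisfiable

1. <>~(c -> ~c), w0
2. ~(c -> ~c), w1   [<>-rule on 1: fresh world w1, w0Rw1]
3. c, w1   [~->-rule on 2]
Accessibility: w0Rw0, w0Rw1, w1Rw1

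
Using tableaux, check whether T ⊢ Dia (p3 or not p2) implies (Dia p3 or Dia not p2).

Valid in T

Tableau for the negation not (Dia (p3 or not p2) implies (Dia p3 or Dia not p2)):
1. not (Dia (p3 or not p2) implies (Dia p3 or Dia not p2)), 0
2. Dia (p3 or not p2), 0   [neg-implies-rule on 1]
3. not (Dia p3 or Dia not p2), 0   [neg-implies-rule on 1]
4. not Dia p3, 0   [neg-or-rule on 3]
5. not Dia not p2, 0   [neg-or-rule on 3]
6. not p3, 0   [neg-Dia-rule on 4 via 0R0]
7. p2, 0   [neg-Dia-rule on 5 via 0R0]
8. p3 or not p2, 1   [Dia-rule on 2: fresh world 1, 0R1]
9. not p3, 1   [neg-Dia-rule on 4 via 0R1]
10. p2, 1   [neg-Dia-rule on 5 via 0R1]
11. not p2, 1   [or-rule on 8 (branches; this branch)]
Accessibility: 0R0, 0R1, 1R1
Branch closes: p2 and not p2 both at 1.
All branches of the negation close; one closing branch shown above.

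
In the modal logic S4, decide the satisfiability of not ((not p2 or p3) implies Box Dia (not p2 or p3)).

Satisfiable

1. not ((not p2 or p3) implies Box Dia (not p2 or p3)), w0
2. not p2 or p3, w0   [neg-implies-rule on 1]
3. not Box Dia (not p2 or p3), w0   [neg-implies-rule on 1]
4. p3, w0   [or-rule on 2 (branches; this branch)]
5. not Dia (not p2 or p3), w1   [neg-Box-rule on 3: fresh world w1, w0Rw1]
6. not (not p2 or p3), w1   [neg-Dia-rule on 5 via w1Rw1]
7. p2, w1   [neg-or-rule on 6]
8. not p3, w1   [neg-or-rule on 6]
Accessibility: w0Rw0, w0Rw1, w1Rw1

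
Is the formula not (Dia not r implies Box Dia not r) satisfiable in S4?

1. not (Dia not r implies Box Dia not r), 0
2. Dia not r, 0   [neg-implies-rule on 1]
3. not Box Dia not r, 0   [neg-implies-rule on 1]
4. not r, 1   [Dia-rule on 2: fresh world 1, 0R1]
5. not Dia not r, 2   [neg-Box-rule on 3: fresh world 2, 0R2]
6. r, 2   [neg-Dia-rule on 5 via 2R2]
Accessibility: 0R0, 0R1, 0R2, 1R1, 2R2

Satisfiable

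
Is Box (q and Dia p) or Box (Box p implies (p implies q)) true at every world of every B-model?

Tableau for the negation not (Box (q and Dia p) or Box (Box p implies (p implies q))):
1. not (Box (q and Dia p) or Box (Box p implies (p implies q))), u
2. not Box (q and Dia p), u   [neg-or-rule on 1]
3. not Box (Box p implies (p implies q)), u   [neg-or-rule on 1]
4. not (q and Dia p), v   [neg-Box-rule on 2: fresh world v, uRv]
5. not q, v   [neg-and-rule on 4 (branches; this branch)]
6. not (Box p implies (p implies q)), w   [neg-Box-rule on 3: fresh world w, uRw]
7. Box p, w   [neg-implies-rule on 6]
8. not (p implies q), w   [neg-implies-rule on 6]
9. p, w   [neg-implies-rule on 8]
10. not q, w   [neg-implies-rule on 8]
11. p, u   [Box-rule on 7 via wRu]
Accessibility: uRu, uRv, uRw, vRu, vRv, wRu, wRw
The negation has an open branch (countermodel exists).

Invalid (countermodel exists)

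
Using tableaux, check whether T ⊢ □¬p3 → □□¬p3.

Tableau for the negation ¬(□¬p3 → □□¬p3):
1. ¬(□¬p3 → □□¬p3), u
2. □¬p3, u
3. ¬□□¬p3, u
4. ¬p3, u
5. ¬□¬p3, v
6. ¬p3, v
7. p3, w
Accessibility: uRu, uRv, vRv, vRw, wRw
The negation has an open branch (countermodel exists).

Invalid (countermodel exists)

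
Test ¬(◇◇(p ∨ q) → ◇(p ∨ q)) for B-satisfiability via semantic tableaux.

1. ¬(◇◇(p ∨ q) → ◇(p ∨ q)), 0
2. ◇◇(p ∨ q), 0
3. ¬◇(p ∨ q), 0
4. ¬(p ∨ q), 0
5. ¬p, 0
6. ¬q, 0
7. ◇(p ∨ q), 1
8. ¬(p ∨ q), 1
9. ¬p, 1
10. ¬q, 1
11. p ∨ q, 2
12. q, 2
Accessibility: 0R0, 0R1, 1R0, 1R1, 1R2, 2R1, 2R2

Yes, satisfiable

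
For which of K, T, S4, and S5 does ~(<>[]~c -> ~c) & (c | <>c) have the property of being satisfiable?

S5-tableau for the formula:
1. ~(<>[]~c -> ~c) & (c | <>c), u
2. ~(<>[]~c -> ~c), u
3. c | <>c, u
4. <>[]~c, u
5. c, u
6. <>c, u
7. []~c, v
8. ~c, u
Accessibility: uRu, uRv, vRu, vRv
Branch closes: c and ~c both at u.
Every branch closes (one shown): unsatisfiable in S5.
S4-tableau for the formula:
1. ~(<>[]~c -> ~c) & (c | <>c), u
2. ~(<>[]~c -> ~c), u
3. c | <>c, u
4. <>[]~c, u
5. c, u
6. <>c, u
7. []~c, v
8. ~c, v
9. c, w
Accessibility: uRu, uRv, uRw, vRv, wRw
Complete open branch: satisfiable in S4, hence also in K, T (this S4-model is also a K-model and a T-model).

K, T, S4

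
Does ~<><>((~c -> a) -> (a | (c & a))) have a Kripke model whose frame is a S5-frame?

1. ~<><>((~c -> a) -> (a | (c & a))), u
2. ~<>((~c -> a) -> (a | (c & a))), u
3. ~((~c -> a) -> (a | (c & a))), u
4. ~c -> a, u
5. ~(a | (c & a)), u
6. ~a, u
7. ~(c & a), u
8. c, u
Accessibility: uRu

Satisfiable (open branch found)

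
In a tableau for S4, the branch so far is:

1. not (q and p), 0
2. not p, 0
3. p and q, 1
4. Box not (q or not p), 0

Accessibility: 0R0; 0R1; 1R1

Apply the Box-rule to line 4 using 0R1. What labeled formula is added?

not (q or not p), 1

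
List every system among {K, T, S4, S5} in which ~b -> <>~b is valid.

K-tableau for the negation ~(~b -> <>~b):
1. ~(~b -> <>~b), u
2. ~b, u
3. ~<>~b, u
Complete open branch: countermodel on a K-frame, so not valid in K.
T-tableau for the negation ~(~b -> <>~b):
1. ~(~b -> <>~b), u
2. ~b, u
3. ~<>~b, u
4. b, u
Accessibility: uRu
Branch closes: b and ~b both at u.
Every branch closes (one shown): valid in T, hence also in S4, S5 (every theorem of T is a theorem of S4 and S5).

T, S4, S5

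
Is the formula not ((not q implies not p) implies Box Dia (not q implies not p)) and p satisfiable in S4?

Yes, satisfiable

1. not ((not q implies not p) implies Box Dia (not q implies not p)) and p, w0
2. not ((not q implies not p) implies Box Dia (not q implies not p)), w0
3. p, w0
4. not q implies not p, w0
5. not Box Dia (not q implies not p), w0
6. q, w0
7. not Dia (not q implies not p), w1
8. not (not q implies not p), w1
9. not q, w1
10. p, w1
Accessibility: w0Rw0, w0Rw1, w1Rw1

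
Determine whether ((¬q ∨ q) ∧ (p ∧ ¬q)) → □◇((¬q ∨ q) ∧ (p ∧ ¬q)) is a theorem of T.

No, not valid

Tableau for the negation ¬(((¬q ∨ q) ∧ (p ∧ ¬q)) → □◇((¬q ∨ q) ∧ (p ∧ ¬q))):
1. ¬(((¬q ∨ q) ∧ (p ∧ ¬q)) → □◇((¬q ∨ q) ∧ (p ∧ ¬q))), 0
2. (¬q ∨ q) ∧ (p ∧ ¬q), 0   [¬→-rule on 1]
3. ¬□◇((¬q ∨ q) ∧ (p ∧ ¬q)), 0   [¬→-rule on 1]
4. ¬q ∨ q, 0   [∧-rule on 2]
5. p ∧ ¬q, 0   [∧-rule on 2]
6. p, 0   [∧-rule on 5]
7. ¬q, 0   [∧-rule on 5]
8. ¬◇((¬q ∨ q) ∧ (p ∧ ¬q)), 1   [¬□-rule on 3: fresh world 1, 0R1]
9. ¬((¬q ∨ q) ∧ (p ∧ ¬q)), 1   [¬◇-rule on 8 via 1R1]
10. ¬(p ∧ ¬q), 1   [¬∧-rule on 9 (branches; this branch)]
11. q, 1   [¬∧-rule on 10 (branches; this branch)]
Accessibility: 0R0, 0R1, 1R1
The negation has an open branch (countermodel exists).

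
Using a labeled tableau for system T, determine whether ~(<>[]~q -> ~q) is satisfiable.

Yes, satisfiable

1. ~(<>[]~q -> ~q), u
2. <>[]~q, u
3. q, u
4. []~q, v
5. ~q, v
Accessibility: uRu, uRv, vRv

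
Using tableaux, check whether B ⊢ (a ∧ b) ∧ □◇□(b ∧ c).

Invalid (countermodel exists)

Tableau for the negation ¬((a ∧ b) ∧ □◇□(b ∧ c)):
1. ¬((a ∧ b) ∧ □◇□(b ∧ c)), 0
2. ¬□◇□(b ∧ c), 0
3. ¬◇□(b ∧ c), 1
4. ¬□(b ∧ c), 0
5. ¬□(b ∧ c), 1
6. ¬(b ∧ c), 2
7. ¬c, 2
8. ¬(b ∧ c), 3
9. ¬□(b ∧ c), 3
10. ¬c, 3
11. ¬(b ∧ c), 4
12. ¬c, 4
Accessibility: 0R0, 0R1, 0R2, 1R0, 1R1, 1R3, 2R0, 2R2, 3R1, 3R3, 3R4, 4R3, 4R4
The negation has an open branch (countermodel exists).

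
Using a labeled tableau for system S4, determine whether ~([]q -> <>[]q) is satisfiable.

1. ~([]q -> <>[]q), u
2. []q, u
3. ~<>[]q, u
4. q, u
5. ~[]q, u
6. ~q, v
7. q, v
Accessibility: uRu, uRv, vRv
Branch closes: q and ~q both at v.
All branches of the tableau close; one closing branch shown above.

Unsatisfiable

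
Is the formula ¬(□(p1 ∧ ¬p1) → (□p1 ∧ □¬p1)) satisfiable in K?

Unsatisfiable (every branch closes)

1. ¬(□(p1 ∧ ¬p1) → (□p1 ∧ □¬p1)), 0
2. □(p1 ∧ ¬p1), 0
3. ¬(□p1 ∧ □¬p1), 0
4. ¬□¬p1, 0
5. p1, 1
6. p1 ∧ ¬p1, 1
7. ¬p1, 1
Accessibility: 0R1
Branch closes: p1 and ¬p1 both at 1.
(One branch shown.) All branches close.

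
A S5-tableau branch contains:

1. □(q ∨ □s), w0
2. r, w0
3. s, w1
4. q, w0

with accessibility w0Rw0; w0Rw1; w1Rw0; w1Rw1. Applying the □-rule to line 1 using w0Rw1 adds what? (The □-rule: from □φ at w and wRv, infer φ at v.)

q ∨ □s, w1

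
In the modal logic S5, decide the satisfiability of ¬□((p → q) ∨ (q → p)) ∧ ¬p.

1. ¬□((p → q) ∨ (q → p)) ∧ ¬p, 0
2. ¬□((p → q) ∨ (q → p)), 0   [∧-rule on 1]
3. ¬p, 0   [∧-rule on 1]
4. ¬((p → q) ∨ (q → p)), 1   [¬□-rule on 2: fresh world 1, 0R1]
5. ¬(p → q), 1   [¬∨-rule on 4]
6. ¬(q → p), 1   [¬∨-rule on 4]
7. p, 1   [¬→-rule on 5]
8. ¬q, 1   [¬→-rule on 5]
9. q, 1   [¬→-rule on 6]
10. ¬p, 1   [¬→-rule on 6]
Accessibility: 0R0, 0R1, 1R0, 1R1
Branch closes: q and ¬q both at 1.
Every branch closes; the branch above is one of them.

Unsatisfiable (every branch closes)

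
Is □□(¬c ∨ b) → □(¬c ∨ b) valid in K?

Tableau for the negation ¬(□□(¬c ∨ b) → □(¬c ∨ b)):
1. ¬(□□(¬c ∨ b) → □(¬c ∨ b)), 0
2. □□(¬c ∨ b), 0   [¬→-rule on 1]
3. ¬□(¬c ∨ b), 0   [¬→-rule on 1]
4. ¬(¬c ∨ b), 1   [¬□-rule on 3: fresh world 1, 0R1]
5. c, 1   [¬∨-rule on 4]
6. ¬b, 1   [¬∨-rule on 4]
7. □(¬c ∨ b), 1   [□-rule on 2 via 0R1]
Accessibility: 0R1
The negation has an open branch (countermodel exists).

No, not valid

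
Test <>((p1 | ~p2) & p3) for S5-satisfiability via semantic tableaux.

1. <>((p1 | ~p2) & p3), w0
2. (p1 | ~p2) & p3, w1
3. p1 | ~p2, w1
4. p3, w1
5. ~p2, w1
Accessibility: w0Rw0, w0Rw1, w1Rw0, w1Rw1

Yes, satisfiable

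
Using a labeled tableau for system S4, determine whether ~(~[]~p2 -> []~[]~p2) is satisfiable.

1. ~(~[]~p2 -> []~[]~p2), 0
2. ~[]~p2, 0
3. ~[]~[]~p2, 0
4. p2, 1
5. []~p2, 2
6. ~p2, 2
Accessibility: 0R0, 0R1, 0R2, 1R1, 2R2

Satisfiable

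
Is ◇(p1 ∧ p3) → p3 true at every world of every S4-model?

Tableau for the negation ¬(◇(p1 ∧ p3) → p3):
1. ¬(◇(p1 ∧ p3) → p3), u
2. ◇(p1 ∧ p3), u
3. ¬p3, u
4. p1 ∧ p3, v
5. p1, v
6. p3, v
Accessibility: uRu, uRv, vRv
The negation has an open branch (countermodel exists).

Invalid (countermodel exists)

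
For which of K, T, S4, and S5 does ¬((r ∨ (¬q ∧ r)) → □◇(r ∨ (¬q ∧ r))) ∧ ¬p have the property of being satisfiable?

S4-tableau for the formula:
1. ¬((r ∨ (¬q ∧ r)) → □◇(r ∨ (¬q ∧ r))) ∧ ¬p, w0
2. ¬((r ∨ (¬q ∧ r)) → □◇(r ∨ (¬q ∧ r))), w0
3. ¬p, w0
4. r ∨ (¬q ∧ r), w0
5. ¬□◇(r ∨ (¬q ∧ r)), w0
6. ¬q ∧ r, w0
7. ¬q, w0
8. r, w0
9. ¬◇(r ∨ (¬q ∧ r)), w1
10. ¬(r ∨ (¬q ∧ r)), w1
11. ¬r, w1
12. ¬(¬q ∧ r), w1
Accessibility: w0Rw0, w0Rw1, w1Rw1
Complete open branch: satisfiable in S4, hence also in K, T (this S4-model is also a K-model and a T-model).
S5-tableau for the formula:
1. ¬((r ∨ (¬q ∧ r)) → □◇(r ∨ (¬q ∧ r))) ∧ ¬p, w0
2. ¬((r ∨ (¬q ∧ r)) → □◇(r ∨ (¬q ∧ r))), w0
3. ¬p, w0
4. r ∨ (¬q ∧ r), w0
5. ¬□◇(r ∨ (¬q ∧ r)), w0
6. ¬q ∧ r, w0
7. ¬q, w0
8. r, w0
9. ¬◇(r ∨ (¬q ∧ r)), w1
10. ¬(r ∨ (¬q ∧ r)), w0
11. ¬r, w0
12. ¬(¬q ∧ r), w0
Accessibility: w0Rw0, w0Rw1, w1Rw0, w1Rw1
Branch closes: r and ¬r both at w0.
Every branch closes (one shown): unsatisfiable in S5.

K, T, S4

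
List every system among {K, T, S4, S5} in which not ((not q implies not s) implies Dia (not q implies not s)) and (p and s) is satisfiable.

K-tableau for the formula:
1. not ((not q implies not s) implies Dia (not q implies not s)) and (p and s), 0
2. not ((not q implies not s) implies Dia (not q implies not s)), 0
3. p and s, 0
4. not q implies not s, 0
5. not Dia (not q implies not s), 0
6. p, 0
7. s, 0
8. q, 0
Complete open branch: satisfiable in K.
T-tableau for the formula:
1. not ((not q implies not s) implies Dia (not q implies not s)) and (p and s), 0
2. not ((not q implies not s) implies Dia (not q implies not s)), 0
3. p and s, 0
4. not q implies not s, 0
5. not Dia (not q implies not s), 0
6. p, 0
7. s, 0
8. not (not q implies not s), 0
9. not q, 0
10. not s, 0
Accessibility: 0R0
Branch closes: s and not s both at 0.
Every branch closes (one shown): unsatisfiable in T, hence also in S4, S5 (every S4/S5-frame is a T-frame).

K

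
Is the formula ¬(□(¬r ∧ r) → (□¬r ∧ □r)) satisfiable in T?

Unsatisfiable

1. ¬(□(¬r ∧ r) → (□¬r ∧ □r)), w0
2. □(¬r ∧ r), w0   [¬→-rule on 1]
3. ¬(□¬r ∧ □r), w0   [¬→-rule on 1]
4. ¬r ∧ r, w0   [□-rule on 2 via w0Rw0]
5. ¬r, w0   [∧-rule on 4]
6. r, w0   [∧-rule on 4]
Accessibility: w0Rw0
Branch closes: r and ¬r both at w0.
Every branch closes; the branch above is one of them.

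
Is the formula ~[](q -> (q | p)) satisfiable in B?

1. ~[](q -> (q | p)), w0
2. ~(q -> (q | p)), w1
3. q, w1
4. ~(q | p), w1
5. ~q, w1
6. ~p, w1
Accessibility: w0Rw0, w0Rw1, w1Rw0, w1Rw1
Branch closes: q and ~q both at w1.
Every branch closes; the branch above is one of them.

Unsatisfiable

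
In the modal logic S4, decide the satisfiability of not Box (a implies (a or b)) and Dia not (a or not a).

1. not Box (a implies (a or b)) and Dia not (a or not a), u
2. not Box (a implies (a or b)), u   [and-rule on 1]
3. Dia not (a or not a), u   [and-rule on 1]
4. not (a implies (a or b)), v   [neg-Box-rule on 2: fresh world v, uRv]
5. a, v   [neg-implies-rule on 4]
6. not (a or b), v   [neg-implies-rule on 4]
7. not a, v   [neg-or-rule on 6]
8. not b, v   [neg-or-rule on 6]
Accessibility: uRu, uRv, vRv
Branch closes: a and not a both at v.
Every branch closes; the branch above is one of them.

No, unsatisfiable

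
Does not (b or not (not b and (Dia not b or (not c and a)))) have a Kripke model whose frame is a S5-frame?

1. not (b or not (not b and (Dia not b or (not c and a)))), w0
2. not b, w0
3. not b and (Dia not b or (not c and a)), w0
4. Dia not b or (not c and a), w0
5. not c and a, w0
6. not c, w0
7. a, w0
Accessibility: w0Rw0

Satisfiable (open branch found)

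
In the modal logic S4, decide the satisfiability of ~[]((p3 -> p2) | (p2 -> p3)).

1. ~[]((p3 -> p2) | (p2 -> p3)), 0
2. ~((p3 -> p2) | (p2 -> p3)), 1
3. ~(p3 -> p2), 1
4. ~(p2 -> p3), 1
5. p3, 1
6. ~p2, 1
7. p2, 1
8. ~p3, 1
Accessibility: 0R0, 0R1, 1R1
Branch closes: p2 and ~p2 both at 1.
All branches of the tableau close; one closing branch shown above.

Unsatisfiable (every branch closes)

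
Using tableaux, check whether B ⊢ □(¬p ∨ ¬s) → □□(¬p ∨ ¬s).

Tableau for the negation ¬(□(¬p ∨ ¬s) → □□(¬p ∨ ¬s)):
1. ¬(□(¬p ∨ ¬s) → □□(¬p ∨ ¬s)), w0
2. □(¬p ∨ ¬s), w0
3. ¬□□(¬p ∨ ¬s), w0
4. ¬p ∨ ¬s, w0
5. ¬s, w0
6. ¬□(¬p ∨ ¬s), w1
7. ¬p ∨ ¬s, w1
8. ¬s, w1
9. ¬(¬p ∨ ¬s), w2
10. p, w2
11. s, w2
Accessibility: w0Rw0, w0Rw1, w1Rw0, w1Rw1, w1Rw2, w2Rw1, w2Rw2
The negation has an open branch (countermodel exists).

Invalid (countermodel exists)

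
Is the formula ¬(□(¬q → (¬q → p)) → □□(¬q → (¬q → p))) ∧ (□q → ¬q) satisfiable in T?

Satisfiable (open branch found)

1. ¬(□(¬q → (¬q → p)) → □□(¬q → (¬q → p))) ∧ (□q → ¬q), u
2. ¬(□(¬q → (¬q → p)) → □□(¬q → (¬q → p))), u   [∧-rule on 1]
3. □q → ¬q, u   [∧-rule on 1]
4. □(¬q → (¬q → p)), u   [¬→-rule on 2]
5. ¬□□(¬q → (¬q → p)), u   [¬→-rule on 2]
6. ¬q → (¬q → p), u   [□-rule on 4 via uRu]
7. ¬q, u   [→-rule on 3 (branches; this branch)]
8. ¬q → p, u   [→-rule on 6 (branches; this branch)]
9. p, u   [→-rule on 8 (branches; this branch)]
10. ¬□(¬q → (¬q → p)), v   [¬□-rule on 5: fresh world v, uRv]
11. ¬q → (¬q → p), v   [□-rule on 4 via uRv]
12. ¬q → p, v   [→-rule on 11 (branches; this branch)]
13. p, v   [→-rule on 12 (branches; this branch)]
14. ¬(¬q → (¬q → p)), w   [¬□-rule on 10: fresh world w, vRw]
15. ¬q, w   [¬→-rule on 14]
16. ¬(¬q → p), w   [¬→-rule on 14]
17. ¬p, w   [¬→-rule on 16]
Accessibility: uRu, uRv, vRv, vRw, wRw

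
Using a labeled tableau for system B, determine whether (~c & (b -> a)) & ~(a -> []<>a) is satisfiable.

Unsatisfiable

1. (~c & (b -> a)) & ~(a -> []<>a), 0
2. ~c & (b -> a), 0   [&-rule on 1]
3. ~(a -> []<>a), 0   [&-rule on 1]
4. ~c, 0   [&-rule on 2]
5. b -> a, 0   [&-rule on 2]
6. a, 0   [~->-rule on 3]
7. ~[]<>a, 0   [~->-rule on 3]
8. ~<>a, 1   [~[]-rule on 7: fresh world 1, 0R1]
9. ~a, 0   [~<>-rule on 8 via 1R0]
Accessibility: 0R0, 0R1, 1R0, 1R1
Branch closes: a and ~a both at 0.
All branches of the tableau close; one closing branch shown above.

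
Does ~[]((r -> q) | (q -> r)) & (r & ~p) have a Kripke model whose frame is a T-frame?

1. ~[]((r -> q) | (q -> r)) & (r & ~p), 0
2. ~[]((r -> q) | (q -> r)), 0
3. r & ~p, 0
4. r, 0
5. ~p, 0
6. ~((r -> q) | (q -> r)), 1
7. ~(r -> q), 1
8. ~(q -> r), 1
9. r, 1
10. ~q, 1
11. q, 1
12. ~r, 1
Accessibility: 0R0, 0R1, 1R1
Branch closes: q and ~q both at 1.
All branches of the tableau close; one closing branch shown above.

No, unsatisfiable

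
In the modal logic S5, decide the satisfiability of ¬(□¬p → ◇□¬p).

Unsatisfiable (every branch closes)

1. ¬(□¬p → ◇□¬p), u
2. □¬p, u
3. ¬◇□¬p, u
4. ¬p, u
5. ¬□¬p, u
6. p, v
7. ¬p, v
Accessibility: uRu, uRv, vRu, vRv
Branch closes: p and ¬p both at v.
All branches of the tableau close; one closing branch shown above.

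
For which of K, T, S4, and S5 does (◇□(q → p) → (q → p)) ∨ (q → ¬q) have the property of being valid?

S5

S4-tableau for the negation ¬((◇□(q → p) → (q → p)) ∨ (q → ¬q)):
1. ¬((◇□(q → p) → (q → p)) ∨ (q → ¬q)), 0
2. ¬(◇□(q → p) → (q → p)), 0
3. ¬(q → ¬q), 0
4. ◇□(q → p), 0
5. ¬(q → p), 0
6. q, 0
7. ¬p, 0
8. □(q → p), 1
9. q → p, 1
10. p, 1
Accessibility: 0R0, 0R1, 1R1
Complete open branch: countermodel on an S4-frame, so not valid in S4, nor in K, T (the same frame is also a K-frame and a T-frame).
S5-tableau for the negation ¬((◇□(q → p) → (q → p)) ∨ (q → ¬q)):
1. ¬((◇□(q → p) → (q → p)) ∨ (q → ¬q)), 0
2. ¬(◇□(q → p) → (q → p)), 0
3. ¬(q → ¬q), 0
4. ◇□(q → p), 0
5. ¬(q → p), 0
6. q, 0
7. ¬p, 0
8. □(q → p), 1
9. q → p, 0
10. q → p, 1
11. p, 0
Accessibility: 0R0, 0R1, 1R0, 1R1
Branch closes: p and ¬p both at 0.
Every branch closes (one shown): valid in S5.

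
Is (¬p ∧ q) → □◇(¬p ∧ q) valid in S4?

Not valid

Tableau for the negation ¬((¬p ∧ q) → □◇(¬p ∧ q)):
1. ¬((¬p ∧ q) → □◇(¬p ∧ q)), w0
2. ¬p ∧ q, w0
3. ¬□◇(¬p ∧ q), w0
4. ¬p, w0
5. q, w0
6. ¬◇(¬p ∧ q), w1
7. ¬(¬p ∧ q), w1
8. ¬q, w1
Accessibility: w0Rw0, w0Rw1, w1Rw1
The negation has an open branch (countermodel exists).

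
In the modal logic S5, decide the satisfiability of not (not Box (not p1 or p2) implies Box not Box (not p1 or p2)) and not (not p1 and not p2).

1. not (not Box (not p1 or p2) implies Box not Box (not p1 or p2)) and not (not p1 and not p2), u
2. not (not Box (not p1 or p2) implies Box not Box (not p1 or p2)), u
3. not (not p1 and not p2), u
4. not Box (not p1 or p2), u
5. not Box not Box (not p1 or p2), u
6. p2, u
7. not (not p1 or p2), v
8. p1, v
9. not p2, v
10. Box (not p1 or p2), w
11. not p1 or p2, u
12. not p1 or p2, v
13. not p1 or p2, w
14. p2, v
Accessibility: uRu, uRv, uRw, vRu, vRv, vRw, wRu, wRv, wRw
Branch closes: p2 and not p2 both at v.
All branches of the tableau close; one closing branch shown above.

No, unsatisfiable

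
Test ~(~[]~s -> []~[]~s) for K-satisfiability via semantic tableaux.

1. ~(~[]~s -> []~[]~s), w0
2. ~[]~s, w0
3. ~[]~[]~s, w0
4. s, w1
5. []~s, w2
Accessibility: w0Rw1, w0Rw2

Satisfiable (open branch found)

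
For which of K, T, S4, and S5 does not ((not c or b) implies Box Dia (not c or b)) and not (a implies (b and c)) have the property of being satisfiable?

S4-tableau for the formula:
1. not ((not c or b) implies Box Dia (not c or b)) and not (a implies (b and c)), 0
2. not ((not c or b) implies Box Dia (not c or b)), 0   [and-rule on 1]
3. not (a implies (b and c)), 0   [and-rule on 1]
4. not c or b, 0   [neg-implies-rule on 2]
5. not Box Dia (not c or b), 0   [neg-implies-rule on 2]
6. a, 0   [neg-implies-rule on 3]
7. not (b and c), 0   [neg-implies-rule on 3]
8. b, 0   [or-rule on 4 (branches; this branch)]
9. not c, 0   [neg-and-rule on 7 (branches; this branch)]
10. not Dia (not c or b), 1   [neg-Box-rule on 5: fresh world 1, 0R1]
11. not (not c or b), 1   [neg-Dia-rule on 10 via 1R1]
12. c, 1   [neg-or-rule on 11]
13. not b, 1   [neg-or-rule on 11]
Accessibility: 0R0, 0R1, 1R1
Complete open branch: satisfiable in S4, hence also in K, T (this S4-model is also a K-model and a T-model).
S5-tableau for the formula:
1. not ((not c or b) implies Box Dia (not c or b)) and not (a implies (b and c)), 0
2. not ((not c or b) implies Box Dia (not c or b)), 0   [and-rule on 1]
3. not (a implies (b and c)), 0   [and-rule on 1]
4. not c or b, 0   [neg-implies-rule on 2]
5. not Box Dia (not c or b), 0   [neg-implies-rule on 2]
6. a, 0   [neg-implies-rule on 3]
7. not (b and c), 0   [neg-implies-rule on 3]
8. b, 0   [or-rule on 4 (branches; this branch)]
9. not c, 0   [neg-and-rule on 7 (branches; this branch)]
10. not Dia (not c or b), 1   [neg-Box-rule on 5: fresh world 1, 0R1]
11. not (not c or b), 0   [neg-Dia-rule on 10 via 1R0]
12. c, 0   [neg-or-rule on 11]
13. not b, 0   [neg-or-rule on 11]
Accessibility: 0R0, 0R1, 1R0, 1R1
Branch closes: c and not c both at 0.
Every branch closes (one shown): unsatisfiable in S5.

K, T, S4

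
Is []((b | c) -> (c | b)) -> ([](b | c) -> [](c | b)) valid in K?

Tableau for the negation ~([]((b | c) -> (c | b)) -> ([](b | c) -> [](c | b))):
1. ~([]((b | c) -> (c | b)) -> ([](b | c) -> [](c | b))), u
2. []((b | c) -> (c | b)), u
3. ~([](b | c) -> [](c | b)), u
4. [](b | c), u
5. ~[](c | b), u
6. ~(c | b), v
7. ~c, v
8. ~b, v
9. (b | c) -> (c | b), v
10. b | c, v
11. ~(b | c), v
12. c, v
Accessibility: uRv
Branch closes: c and ~c both at v.
All branches of the negation close; one closing branch shown above.

Valid in K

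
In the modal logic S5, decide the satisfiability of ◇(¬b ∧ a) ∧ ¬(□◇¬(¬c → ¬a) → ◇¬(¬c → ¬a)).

1. ◇(¬b ∧ a) ∧ ¬(□◇¬(¬c → ¬a) → ◇¬(¬c → ¬a)), w0
2. ◇(¬b ∧ a), w0   [∧-rule on 1]
3. ¬(□◇¬(¬c → ¬a) → ◇¬(¬c → ¬a)), w0   [∧-rule on 1]
4. □◇¬(¬c → ¬a), w0   [¬→-rule on 3]
5. ¬◇¬(¬c → ¬a), w0   [¬→-rule on 3]
6. ◇¬(¬c → ¬a), w0   [□-rule on 4 via w0Rw0]
7. ¬c → ¬a, w0   [¬◇-rule on 5 via w0Rw0]
8. ¬a, w0   [→-rule on 7 (branches; this branch)]
9. ¬b ∧ a, w1   [◇-rule on 2: fresh world w1, w0Rw1]
10. ¬b, w1   [∧-rule on 9]
11. a, w1   [∧-rule on 9]
12. ◇¬(¬c → ¬a), w1   [□-rule on 4 via w0Rw1]
13. ¬c → ¬a, w1   [¬◇-rule on 5 via w0Rw1]
14. c, w1   [→-rule on 13 (branches; this branch)]
15. ¬(¬c → ¬a), w2   [◇-rule on 6: fresh world w2, w0Rw2]
16. ¬c, w2   [¬→-rule on 15]
17. a, w2   [¬→-rule on 15]
18. ◇¬(¬c → ¬a), w2   [□-rule on 4 via w0Rw2]
19. ¬c → ¬a, w2   [¬◇-rule on 5 via w0Rw2]
20. ¬a, w2   [→-rule on 19 (branches; this branch)]
Accessibility: w0Rw0, w0Rw1, w0Rw2, w1Rw0, w1Rw1, w1Rw2, w2Rw0, w2Rw1, w2Rw2
Branch closes: a and ¬a both at w2.
All branches of the tableau close; one closing branch shown above.

Unsatisfiable (every branch closes)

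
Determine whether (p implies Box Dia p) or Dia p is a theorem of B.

Valid

Tableau for the negation not ((p implies Box Dia p) or Dia p):
1. not ((p implies Box Dia p) or Dia p), w0
2. not (p implies Box Dia p), w0   [neg-or-rule on 1]
3. not Dia p, w0   [neg-or-rule on 1]
4. p, w0   [neg-implies-rule on 2]
5. not Box Dia p, w0   [neg-implies-rule on 2]
6. not p, w0   [neg-Dia-rule on 3 via w0Rw0]
Accessibility: w0Rw0
Branch closes: p and not p both at w0.
Every branch of the negation's tableau closes; the branch above is one of them.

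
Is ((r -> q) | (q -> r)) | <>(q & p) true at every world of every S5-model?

Tableau for the negation ~(((r -> q) | (q -> r)) | <>(q & p)):
1. ~(((r -> q) | (q -> r)) | <>(q & p)), 0
2. ~((r -> q) | (q -> r)), 0
3. ~<>(q & p), 0
4. ~(r -> q), 0
5. ~(q -> r), 0
6. r, 0
7. ~q, 0
8. q, 0
9. ~r, 0
Accessibility: 0R0
Branch closes: q and ~q both at 0.
All branches of the negation close; one closing branch shown above.

Valid in S5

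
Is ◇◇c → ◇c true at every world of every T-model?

Tableau for the negation ¬(◇◇c → ◇c):
1. ¬(◇◇c → ◇c), u
2. ◇◇c, u
3. ¬◇c, u
4. ¬c, u
5. ◇c, v
6. ¬c, v
7. c, w
Accessibility: uRu, uRv, vRv, vRw, wRw
The negation has an open branch (countermodel exists).

Not valid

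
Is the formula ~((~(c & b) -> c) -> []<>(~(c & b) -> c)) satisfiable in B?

1. ~((~(c & b) -> c) -> []<>(~(c & b) -> c)), u
2. ~(c & b) -> c, u
3. ~[]<>(~(c & b) -> c), u
4. c & b, u
5. c, u
6. b, u
7. ~<>(~(c & b) -> c), v
8. ~(~(c & b) -> c), u
9. ~(c & b), u
10. ~c, u
Accessibility: uRu, uRv, vRu, vRv
Branch closes: c and ~c both at u.
All branches of the tableau close; one closing branch shown above.

Unsatisfiable (every branch closes)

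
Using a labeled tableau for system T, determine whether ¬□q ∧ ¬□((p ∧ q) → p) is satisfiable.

Unsatisfiable

1. ¬□q ∧ ¬□((p ∧ q) → p), 0
2. ¬□q, 0
3. ¬□((p ∧ q) → p), 0
4. ¬q, 1
5. ¬((p ∧ q) → p), 2
6. p ∧ q, 2
7. ¬p, 2
8. p, 2
9. q, 2
Accessibility: 0R0, 0R1, 0R2, 1R1, 2R2
Branch closes: p and ¬p both at 2.
(One branch shown.) All branches close.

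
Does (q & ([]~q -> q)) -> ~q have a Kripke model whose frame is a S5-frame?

1. (q & ([]~q -> q)) -> ~q, u
2. ~q, u
Accessibility: uRu

Satisfiable (open branch found)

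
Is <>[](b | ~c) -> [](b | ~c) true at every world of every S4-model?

Tableau for the negation ~(<>[](b | ~c) -> [](b | ~c)):
1. ~(<>[](b | ~c) -> [](b | ~c)), w0
2. <>[](b | ~c), w0
3. ~[](b | ~c), w0
4. [](b | ~c), w1
5. b | ~c, w1
6. ~c, w1
7. ~(b | ~c), w2
8. ~b, w2
9. c, w2
Accessibility: w0Rw0, w0Rw1, w0Rw2, w1Rw1, w2Rw2
The negation has an open branch (countermodel exists).

Invalid (countermodel exists)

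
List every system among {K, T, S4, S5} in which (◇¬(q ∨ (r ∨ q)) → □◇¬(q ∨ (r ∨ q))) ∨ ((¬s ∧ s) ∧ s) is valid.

S5

S5-tableau for the negation ¬((◇¬(q ∨ (r ∨ q)) → □◇¬(q ∨ (r ∨ q))) ∨ ((¬s ∧ s) ∧ s)):
1. ¬((◇¬(q ∨ (r ∨ q)) → □◇¬(q ∨ (r ∨ q))) ∨ ((¬s ∧ s) ∧ s)), u
2. ¬(◇¬(q ∨ (r ∨ q)) → □◇¬(q ∨ (r ∨ q))), u   [¬∨-rule on 1]
3. ¬((¬s ∧ s) ∧ s), u   [¬∨-rule on 1]
4. ◇¬(q ∨ (r ∨ q)), u   [¬→-rule on 2]
5. ¬□◇¬(q ∨ (r ∨ q)), u   [¬→-rule on 2]
6. ¬(¬s ∧ s), u   [¬∧-rule on 3 (branches; this branch)]
7. ¬s, u   [¬∧-rule on 6 (branches; this branch)]
8. ¬(q ∨ (r ∨ q)), v   [◇-rule on 4: fresh world v, uRv]
9. ¬q, v   [¬∨-rule on 8]
10. ¬(r ∨ q), v   [¬∨-rule on 8]
11. ¬r, v   [¬∨-rule on 10]
12. ¬◇¬(q ∨ (r ∨ q)), w   [¬□-rule on 5: fresh world w, uRw]
13. q ∨ (r ∨ q), u   [¬◇-rule on 12 via wRu]
14. q ∨ (r ∨ q), v   [¬◇-rule on 12 via wRv]
15. q ∨ (r ∨ q), w   [¬◇-rule on 12 via wRw]
16. r ∨ q, u   [∨-rule on 13 (branches; this branch)]
17. r ∨ q, v   [∨-rule on 14 (branches; this branch)]
18. r ∨ q, w   [∨-rule on 15 (branches; this branch)]
19. q, u   [∨-rule on 16 (branches; this branch)]
20. q, v   [∨-rule on 17 (branches; this branch)]
Accessibility: uRu, uRv, uRw, vRu, vRv, vRw, wRu, wRv, wRw
Branch closes: q and ¬q both at v.
Every branch closes (one shown): valid in S5.
S4-tableau for the negation ¬((◇¬(q ∨ (r ∨ q)) → □◇¬(q ∨ (r ∨ q))) ∨ ((¬s ∧ s) ∧ s)):
1. ¬((◇¬(q ∨ (r ∨ q)) → □◇¬(q ∨ (r ∨ q))) ∨ ((¬s ∧ s) ∧ s)), u
2. ¬(◇¬(q ∨ (r ∨ q)) → □◇¬(q ∨ (r ∨ q))), u   [¬∨-rule on 1]
3. ¬((¬s ∧ s) ∧ s), u   [¬∨-rule on 1]
4. ◇¬(q ∨ (r ∨ q)), u   [¬→-rule on 2]
5. ¬□◇¬(q ∨ (r ∨ q)), u   [¬→-rule on 2]
6. ¬s, u   [¬∧-rule on 3 (branches; this branch)]
7. ¬(q ∨ (r ∨ q)), v   [◇-rule on 4: fresh world v, uRv]
8. ¬q, v   [¬∨-rule on 7]
9. ¬(r ∨ q), v   [¬∨-rule on 7]
10. ¬r, v   [¬∨-rule on 9]
11. ¬◇¬(q ∨ (r ∨ q)), w   [¬□-rule on 5: fresh world w, uRw]
12. q ∨ (r ∨ q), w   [¬◇-rule on 11 via wRw]
13. r ∨ q, w   [∨-rule on 12 (branches; this branch)]
14. q, w   [∨-rule on 13 (branches; this branch)]
Accessibility: uRu, uRv, uRw, vRv, wRw
Complete open branch: countermodel on an S4-frame, so not valid in S4, nor in K, T (the same frame is also a K-frame and a T-frame).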